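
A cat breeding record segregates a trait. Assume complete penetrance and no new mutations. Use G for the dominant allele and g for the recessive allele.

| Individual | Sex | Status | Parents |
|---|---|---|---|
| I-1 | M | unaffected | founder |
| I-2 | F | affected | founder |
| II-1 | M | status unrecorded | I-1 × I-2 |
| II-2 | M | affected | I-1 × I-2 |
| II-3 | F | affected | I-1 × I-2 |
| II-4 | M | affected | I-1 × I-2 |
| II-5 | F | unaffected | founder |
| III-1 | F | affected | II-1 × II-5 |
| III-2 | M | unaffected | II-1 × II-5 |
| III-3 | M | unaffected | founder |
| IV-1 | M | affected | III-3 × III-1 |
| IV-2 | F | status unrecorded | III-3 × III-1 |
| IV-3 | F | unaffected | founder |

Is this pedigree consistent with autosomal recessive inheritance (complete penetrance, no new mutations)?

A consistent assignment under autosomal recessive exists: I-1 Gg, I-2 gg, II-1 Gg, II-2 gg, II-3 gg, II-4 gg, II-5 Gg, III-1 gg, III-2 GG, III-3 Gg, IV-1 gg, IV-2 Gg, IV-3 GG.
In this assignment every recorded phenotype matches its genotype and every non-founder's genotype is obtainable from its parents' genotypes, so the pedigree is consistent.

Yes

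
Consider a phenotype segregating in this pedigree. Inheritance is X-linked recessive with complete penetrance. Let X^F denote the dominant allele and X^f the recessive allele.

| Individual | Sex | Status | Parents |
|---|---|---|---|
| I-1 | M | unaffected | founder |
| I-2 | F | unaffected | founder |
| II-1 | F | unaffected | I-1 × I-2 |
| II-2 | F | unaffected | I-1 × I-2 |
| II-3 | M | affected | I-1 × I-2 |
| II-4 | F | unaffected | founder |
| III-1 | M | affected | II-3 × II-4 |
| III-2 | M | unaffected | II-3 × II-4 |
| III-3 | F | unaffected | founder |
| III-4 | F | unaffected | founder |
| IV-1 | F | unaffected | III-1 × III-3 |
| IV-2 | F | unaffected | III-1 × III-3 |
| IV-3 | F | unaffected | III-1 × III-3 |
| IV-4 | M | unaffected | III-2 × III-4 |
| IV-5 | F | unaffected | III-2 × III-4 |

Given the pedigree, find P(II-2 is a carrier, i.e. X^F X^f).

1/2

I-1 is unaffected, so I-1 is X^F Y.
I-2 is unaffected so carries F and passed f to II-3 (X^f Y), so I-2 is X^F X^f.
Their cross gives offspring ratios 1/2 X^F X^F : 1/2 X^F X^f. Conditioning on II-2 being unaffected, P(X^F X^f) = 1/2 / 1 = 1/2.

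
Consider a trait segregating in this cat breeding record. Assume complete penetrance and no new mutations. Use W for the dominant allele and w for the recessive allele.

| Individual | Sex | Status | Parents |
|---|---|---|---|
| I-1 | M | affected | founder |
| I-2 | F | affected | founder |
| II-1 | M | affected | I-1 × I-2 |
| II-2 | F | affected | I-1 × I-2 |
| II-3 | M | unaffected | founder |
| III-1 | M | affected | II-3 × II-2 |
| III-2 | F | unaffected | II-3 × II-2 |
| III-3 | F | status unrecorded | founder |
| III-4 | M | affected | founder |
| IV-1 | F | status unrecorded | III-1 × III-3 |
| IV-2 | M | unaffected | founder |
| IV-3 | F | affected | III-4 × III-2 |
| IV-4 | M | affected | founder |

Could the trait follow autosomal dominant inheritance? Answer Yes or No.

A consistent assignment under autosomal dominant exists: I-1 WW, I-2 Ww, II-1 WW, II-2 Ww, II-3 ww, III-1 Ww, III-2 ww, III-3 WW, III-4 WW, IV-1 WW, IV-2 ww, IV-3 Ww, IV-4 WW.
In this assignment every recorded phenotype matches its genotype and every non-founder's genotype is obtainable from its parents' genotypes, so the pedigree is consistent.

Yes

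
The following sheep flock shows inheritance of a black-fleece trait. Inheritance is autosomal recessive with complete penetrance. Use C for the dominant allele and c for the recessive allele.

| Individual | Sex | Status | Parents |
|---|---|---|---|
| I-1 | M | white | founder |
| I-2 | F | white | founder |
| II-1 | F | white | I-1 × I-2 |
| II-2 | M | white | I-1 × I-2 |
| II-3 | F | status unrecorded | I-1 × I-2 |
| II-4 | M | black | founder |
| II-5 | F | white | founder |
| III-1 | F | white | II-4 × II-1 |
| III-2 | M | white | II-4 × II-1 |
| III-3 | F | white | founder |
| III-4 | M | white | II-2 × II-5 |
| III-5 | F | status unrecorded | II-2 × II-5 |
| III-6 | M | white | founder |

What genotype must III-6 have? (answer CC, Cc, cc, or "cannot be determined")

III-6's phenotype allows CC or Cc, and no parent or child forces a single allele at both positions; consistent genotype assignments exist with III-6 as CC or Cc.

cannot be determined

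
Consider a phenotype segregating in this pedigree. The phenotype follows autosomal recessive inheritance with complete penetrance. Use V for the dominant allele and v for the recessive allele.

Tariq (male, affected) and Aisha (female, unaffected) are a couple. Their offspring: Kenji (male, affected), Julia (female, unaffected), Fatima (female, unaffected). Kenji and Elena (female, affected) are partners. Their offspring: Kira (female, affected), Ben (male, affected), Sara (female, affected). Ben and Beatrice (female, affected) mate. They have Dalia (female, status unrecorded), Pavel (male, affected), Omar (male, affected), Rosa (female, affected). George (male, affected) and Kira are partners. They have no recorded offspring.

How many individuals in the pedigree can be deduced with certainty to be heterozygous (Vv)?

Obligate heterozygotes: Aisha is unaffected so carries V and passed v to Kenji (vv), so Aisha is Vv; Julia is unaffected so carries V and received v from Tariq (vv), so Julia is Vv; Fatima is unaffected so carries V and received v from Tariq (vv), so Fatima is Vv.
Every other individual is either homozygous by phenotype or has at least one consistent homozygous assignment, so the count is 3.

3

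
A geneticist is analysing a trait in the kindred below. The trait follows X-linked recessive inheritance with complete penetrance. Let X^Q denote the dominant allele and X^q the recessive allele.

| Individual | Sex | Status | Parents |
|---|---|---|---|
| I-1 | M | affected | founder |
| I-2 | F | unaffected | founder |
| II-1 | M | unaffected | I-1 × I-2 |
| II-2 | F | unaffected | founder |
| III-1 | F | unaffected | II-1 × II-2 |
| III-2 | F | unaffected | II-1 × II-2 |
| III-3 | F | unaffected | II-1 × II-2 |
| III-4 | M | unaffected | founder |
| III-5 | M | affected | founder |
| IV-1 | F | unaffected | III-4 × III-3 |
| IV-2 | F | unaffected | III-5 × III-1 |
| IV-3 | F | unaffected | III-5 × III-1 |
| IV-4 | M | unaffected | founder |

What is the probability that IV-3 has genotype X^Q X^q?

1

IV-3 is unaffected so carries Q and received q from III-5 (X^q Y), so IV-3 is X^Q X^q, giving P(X^Q X^q) = 1.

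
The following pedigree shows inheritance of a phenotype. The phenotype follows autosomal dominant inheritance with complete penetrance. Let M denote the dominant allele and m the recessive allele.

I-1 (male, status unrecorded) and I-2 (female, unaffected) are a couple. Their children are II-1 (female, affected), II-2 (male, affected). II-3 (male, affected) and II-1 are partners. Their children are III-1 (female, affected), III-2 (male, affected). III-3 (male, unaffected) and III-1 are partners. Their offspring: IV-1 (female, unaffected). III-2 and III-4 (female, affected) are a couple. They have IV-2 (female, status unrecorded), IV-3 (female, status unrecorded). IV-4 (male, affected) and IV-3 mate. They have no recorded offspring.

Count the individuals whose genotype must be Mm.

3

Obligate heterozygotes: II-1 is affected so carries M and received m from I-2 (mm), so II-1 is Mm; II-2 is affected so carries M and received m from I-2 (mm), so II-2 is Mm; III-1 is affected so carries M and passed m to IV-1 (mm), so III-1 is Mm.
Every other individual is either homozygous by phenotype or has at least one consistent homozygous assignment, so the count is 3.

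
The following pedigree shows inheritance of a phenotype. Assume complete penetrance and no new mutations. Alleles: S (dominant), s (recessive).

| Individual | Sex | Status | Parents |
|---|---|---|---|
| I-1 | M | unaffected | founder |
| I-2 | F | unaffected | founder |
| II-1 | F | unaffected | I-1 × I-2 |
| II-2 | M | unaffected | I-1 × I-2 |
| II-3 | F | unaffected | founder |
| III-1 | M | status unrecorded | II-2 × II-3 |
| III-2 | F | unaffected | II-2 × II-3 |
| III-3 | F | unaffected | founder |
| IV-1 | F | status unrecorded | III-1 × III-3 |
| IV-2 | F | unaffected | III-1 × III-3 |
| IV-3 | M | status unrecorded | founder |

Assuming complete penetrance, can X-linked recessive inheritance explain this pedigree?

A consistent assignment under X-linked recessive exists: I-1 X^S Y, I-2 X^S X^S, II-1 X^S X^S, II-2 X^S Y, II-3 X^S X^S, III-1 X^S Y, III-2 X^S X^S, III-3 X^S X^S, IV-1 X^S X^S, IV-2 X^S X^S, IV-3 X^S Y.
In this assignment every recorded phenotype matches its genotype and every non-founder's genotype is obtainable from its parents' genotypes, so the pedigree is consistent.

Yes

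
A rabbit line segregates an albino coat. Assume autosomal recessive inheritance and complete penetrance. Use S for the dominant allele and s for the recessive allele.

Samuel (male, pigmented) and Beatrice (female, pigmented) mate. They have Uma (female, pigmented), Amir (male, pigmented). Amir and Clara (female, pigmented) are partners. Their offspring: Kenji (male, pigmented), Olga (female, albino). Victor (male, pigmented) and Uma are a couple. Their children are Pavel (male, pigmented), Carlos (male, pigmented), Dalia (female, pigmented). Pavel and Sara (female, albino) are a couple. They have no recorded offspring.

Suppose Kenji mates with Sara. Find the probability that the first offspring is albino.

1/3

Amir is pigmented so carries S and passed s to Olga (ss), so Amir is Ss.
Clara is pigmented so carries S and passed s to Olga (ss), so Clara is Ss.
Kenji is a pigmented offspring of Amir (Ss) × Clara (Ss), whose cross gives 1/4 SS : 1/2 Ss : 1/4 ss; conditioning on being pigmented, Kenji is SS with probability 1/3, Ss with probability 2/3.
Sara is albino, so Sara is ss.
Summing over parental genotype combinations, P(offspring is albino) = 2/3·1/2 = 1/3.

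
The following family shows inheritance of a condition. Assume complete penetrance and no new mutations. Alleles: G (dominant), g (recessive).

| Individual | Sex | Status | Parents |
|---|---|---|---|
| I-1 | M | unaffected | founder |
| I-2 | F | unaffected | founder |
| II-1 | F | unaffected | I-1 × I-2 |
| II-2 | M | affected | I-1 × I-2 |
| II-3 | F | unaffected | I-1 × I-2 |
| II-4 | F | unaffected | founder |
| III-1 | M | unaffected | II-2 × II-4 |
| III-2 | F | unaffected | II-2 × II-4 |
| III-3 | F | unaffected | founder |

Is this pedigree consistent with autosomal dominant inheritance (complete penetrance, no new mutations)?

Under autosomal dominant, II-2 (affected, male) cannot arise from I-1 (unaffected) × I-2 (unaffected).

No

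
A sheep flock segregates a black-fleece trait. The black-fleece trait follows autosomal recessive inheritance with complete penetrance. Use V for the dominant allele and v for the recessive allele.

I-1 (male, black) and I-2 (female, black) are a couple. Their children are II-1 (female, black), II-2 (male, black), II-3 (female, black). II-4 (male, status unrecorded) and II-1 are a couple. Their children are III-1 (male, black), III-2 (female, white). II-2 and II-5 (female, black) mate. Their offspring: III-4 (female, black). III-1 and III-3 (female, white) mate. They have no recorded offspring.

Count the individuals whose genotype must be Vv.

Obligate heterozygotes: II-4 passed V to III-2 (Vv, whose v came from II-1) and passed v to III-1 (vv), so II-4 is Vv; III-2 is white so carries V and received v from II-1 (vv), so III-2 is Vv.
Every other individual is either homozygous by phenotype or has at least one consistent homozygous assignment, so the count is 2.

2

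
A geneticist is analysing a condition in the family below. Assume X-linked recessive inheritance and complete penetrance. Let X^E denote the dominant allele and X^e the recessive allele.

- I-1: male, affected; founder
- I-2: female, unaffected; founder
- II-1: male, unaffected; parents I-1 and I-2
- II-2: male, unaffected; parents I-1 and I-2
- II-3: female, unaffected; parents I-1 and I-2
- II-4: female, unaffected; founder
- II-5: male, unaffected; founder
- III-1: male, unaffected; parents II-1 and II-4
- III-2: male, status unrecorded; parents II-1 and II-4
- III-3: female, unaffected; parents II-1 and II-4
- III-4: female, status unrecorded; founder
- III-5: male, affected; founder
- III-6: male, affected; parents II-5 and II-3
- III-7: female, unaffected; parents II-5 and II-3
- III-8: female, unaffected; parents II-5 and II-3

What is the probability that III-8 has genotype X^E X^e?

1/2

II-5 is unaffected, so II-5 is X^E Y.
II-3 is unaffected so carries E and received e from I-1 (X^e Y), so II-3 is X^E X^e.
Their cross gives offspring ratios 1/2 X^E X^E : 1/2 X^E X^e. Conditioning on III-8 being unaffected, P(X^E X^e) = 1/2 / 1 = 1/2.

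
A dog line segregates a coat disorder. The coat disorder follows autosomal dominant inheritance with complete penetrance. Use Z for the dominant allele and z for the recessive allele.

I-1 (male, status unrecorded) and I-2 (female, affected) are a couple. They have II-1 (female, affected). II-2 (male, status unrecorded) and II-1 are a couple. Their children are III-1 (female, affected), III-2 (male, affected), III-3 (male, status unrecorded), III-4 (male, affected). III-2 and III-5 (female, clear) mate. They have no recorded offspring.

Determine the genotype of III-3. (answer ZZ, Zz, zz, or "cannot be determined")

III-3's phenotype is unrecorded, and no parent or child forces a single allele at both positions; consistent genotype assignments exist with III-3 as ZZ or Zz or zz.

cannot be determined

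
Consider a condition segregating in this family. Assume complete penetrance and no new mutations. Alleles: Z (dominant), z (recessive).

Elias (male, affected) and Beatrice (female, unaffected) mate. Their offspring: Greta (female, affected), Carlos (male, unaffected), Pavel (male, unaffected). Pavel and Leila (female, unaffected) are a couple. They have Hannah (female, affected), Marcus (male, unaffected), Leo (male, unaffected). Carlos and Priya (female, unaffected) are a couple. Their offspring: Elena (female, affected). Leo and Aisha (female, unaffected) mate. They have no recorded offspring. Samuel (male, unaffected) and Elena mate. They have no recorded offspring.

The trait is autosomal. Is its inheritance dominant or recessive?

recessive

Pavel and Leila are both unaffected yet have an affected child Hannah. Under dominance, an affected child requires at least one affected parent, so the trait cannot be dominant.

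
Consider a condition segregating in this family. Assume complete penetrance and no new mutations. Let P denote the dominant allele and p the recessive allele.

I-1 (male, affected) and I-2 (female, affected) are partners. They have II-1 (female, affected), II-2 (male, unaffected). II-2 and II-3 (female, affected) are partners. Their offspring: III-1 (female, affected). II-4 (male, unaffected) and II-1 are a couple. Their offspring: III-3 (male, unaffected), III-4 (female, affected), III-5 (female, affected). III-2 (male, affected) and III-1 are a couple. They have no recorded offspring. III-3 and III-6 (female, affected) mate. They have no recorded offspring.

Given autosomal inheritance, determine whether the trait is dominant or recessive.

dominant

I-1 and I-2 are both affected yet have an unaffected child II-2. Under a recessive model two affected parents are homozygous and every child would be affected, so the trait cannot be recessive.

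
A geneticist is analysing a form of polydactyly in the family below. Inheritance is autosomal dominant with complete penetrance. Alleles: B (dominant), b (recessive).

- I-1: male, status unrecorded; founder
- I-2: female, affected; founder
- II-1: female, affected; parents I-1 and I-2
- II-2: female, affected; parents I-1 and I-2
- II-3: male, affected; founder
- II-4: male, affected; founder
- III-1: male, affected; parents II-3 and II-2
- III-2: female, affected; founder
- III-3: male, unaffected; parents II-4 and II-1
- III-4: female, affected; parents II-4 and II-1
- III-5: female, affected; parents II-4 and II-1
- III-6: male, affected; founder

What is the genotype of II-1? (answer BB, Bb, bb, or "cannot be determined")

Bb

From phenotype alone, II-1 is BB or Bb.
II-1 is affected so carries B and passed b to III-3 (bb), so II-1 is Bb.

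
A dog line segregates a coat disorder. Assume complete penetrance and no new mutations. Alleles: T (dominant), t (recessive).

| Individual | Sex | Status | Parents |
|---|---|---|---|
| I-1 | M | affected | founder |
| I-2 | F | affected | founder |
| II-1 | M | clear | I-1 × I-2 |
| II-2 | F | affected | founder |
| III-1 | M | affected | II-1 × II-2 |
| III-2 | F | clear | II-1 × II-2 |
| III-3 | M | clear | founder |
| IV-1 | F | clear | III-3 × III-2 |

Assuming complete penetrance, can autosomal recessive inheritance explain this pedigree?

Under autosomal recessive, II-1 (clear, male) cannot arise from I-1 (affected) × I-2 (affected).

No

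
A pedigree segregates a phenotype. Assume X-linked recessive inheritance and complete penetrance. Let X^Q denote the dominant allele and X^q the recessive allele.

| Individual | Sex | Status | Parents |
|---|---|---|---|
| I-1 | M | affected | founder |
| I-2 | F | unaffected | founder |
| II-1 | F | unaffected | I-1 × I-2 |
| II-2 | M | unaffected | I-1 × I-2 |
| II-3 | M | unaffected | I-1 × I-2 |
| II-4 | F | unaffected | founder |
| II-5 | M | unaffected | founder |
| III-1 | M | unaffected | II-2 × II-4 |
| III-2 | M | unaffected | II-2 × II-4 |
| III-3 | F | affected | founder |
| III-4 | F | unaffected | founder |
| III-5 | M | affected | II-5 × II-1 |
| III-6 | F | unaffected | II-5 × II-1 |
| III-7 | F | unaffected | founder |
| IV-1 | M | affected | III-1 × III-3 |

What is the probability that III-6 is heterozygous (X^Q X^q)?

1/2

II-5 is unaffected, so II-5 is X^Q Y.
II-1 is unaffected so carries Q and received q from I-1 (X^q Y), so II-1 is X^Q X^q.
Their cross gives offspring ratios 1/2 X^Q X^Q : 1/2 X^Q X^q. Conditioning on III-6 being unaffected, P(X^Q X^q) = 1/2 / 1 = 1/2.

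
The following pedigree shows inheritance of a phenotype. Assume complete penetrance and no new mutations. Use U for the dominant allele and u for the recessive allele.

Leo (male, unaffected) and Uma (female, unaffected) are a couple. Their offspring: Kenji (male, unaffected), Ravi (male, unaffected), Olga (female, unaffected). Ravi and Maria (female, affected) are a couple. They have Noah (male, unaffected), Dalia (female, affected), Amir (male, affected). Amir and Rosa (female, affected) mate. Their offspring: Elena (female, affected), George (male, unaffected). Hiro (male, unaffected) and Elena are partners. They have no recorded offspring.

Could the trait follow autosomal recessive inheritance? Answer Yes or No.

No

Under autosomal recessive, George (unaffected, male) cannot arise from Amir (affected) × Rosa (affected).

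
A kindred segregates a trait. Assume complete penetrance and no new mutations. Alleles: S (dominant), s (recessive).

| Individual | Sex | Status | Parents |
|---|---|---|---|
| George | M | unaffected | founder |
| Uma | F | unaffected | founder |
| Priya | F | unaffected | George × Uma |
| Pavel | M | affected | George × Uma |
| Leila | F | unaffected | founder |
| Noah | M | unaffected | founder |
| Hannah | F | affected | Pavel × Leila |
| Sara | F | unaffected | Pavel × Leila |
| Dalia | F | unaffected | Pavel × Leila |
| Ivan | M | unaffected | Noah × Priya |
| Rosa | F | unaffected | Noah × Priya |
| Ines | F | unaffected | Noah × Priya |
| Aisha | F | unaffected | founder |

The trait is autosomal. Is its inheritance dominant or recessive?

recessive

George and Uma are both unaffected yet have an affected child Pavel. Under dominance, an affected child requires at least one affected parent, so the trait cannot be dominant.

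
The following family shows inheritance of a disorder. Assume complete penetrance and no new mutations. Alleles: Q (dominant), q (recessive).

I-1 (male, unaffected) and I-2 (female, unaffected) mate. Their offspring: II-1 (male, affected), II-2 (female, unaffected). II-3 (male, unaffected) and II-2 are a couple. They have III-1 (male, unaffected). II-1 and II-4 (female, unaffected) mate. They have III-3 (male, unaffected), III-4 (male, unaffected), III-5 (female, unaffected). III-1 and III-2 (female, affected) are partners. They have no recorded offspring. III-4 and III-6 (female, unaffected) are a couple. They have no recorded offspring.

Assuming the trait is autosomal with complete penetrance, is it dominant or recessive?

I-1 and I-2 are both unaffected yet have an affected child II-1. Under dominance, an affected child requires at least one affected parent, so the trait cannot be dominant.

recessive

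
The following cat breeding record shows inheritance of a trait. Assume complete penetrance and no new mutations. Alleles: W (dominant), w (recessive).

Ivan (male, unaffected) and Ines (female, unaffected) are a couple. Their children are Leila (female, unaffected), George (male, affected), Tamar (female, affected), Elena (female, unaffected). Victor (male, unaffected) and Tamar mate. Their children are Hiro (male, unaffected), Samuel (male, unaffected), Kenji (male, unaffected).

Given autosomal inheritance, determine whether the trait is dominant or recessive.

recessive

Ivan and Ines are both unaffected yet have an affected child George. Under dominance, an affected child requires at least one affected parent, so the trait cannot be dominant.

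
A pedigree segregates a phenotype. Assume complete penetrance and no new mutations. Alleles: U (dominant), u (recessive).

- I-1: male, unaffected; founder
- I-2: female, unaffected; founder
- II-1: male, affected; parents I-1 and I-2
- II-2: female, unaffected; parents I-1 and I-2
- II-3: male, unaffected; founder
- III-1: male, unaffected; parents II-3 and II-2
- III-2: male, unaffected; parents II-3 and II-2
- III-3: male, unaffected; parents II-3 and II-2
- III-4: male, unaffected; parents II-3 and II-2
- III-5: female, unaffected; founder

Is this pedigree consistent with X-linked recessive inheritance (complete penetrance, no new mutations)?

Yes

A consistent assignment under X-linked recessive exists: I-1 X^U Y, I-2 X^U X^u, II-1 X^u Y, II-2 X^U X^U, II-3 X^U Y, III-1 X^U Y, III-2 X^U Y, III-3 X^U Y, III-4 X^U Y, III-5 X^U X^U.
In this assignment every recorded phenotype matches its genotype and every non-founder's genotype is obtainable from its parents' genotypes, so the pedigree is consistent.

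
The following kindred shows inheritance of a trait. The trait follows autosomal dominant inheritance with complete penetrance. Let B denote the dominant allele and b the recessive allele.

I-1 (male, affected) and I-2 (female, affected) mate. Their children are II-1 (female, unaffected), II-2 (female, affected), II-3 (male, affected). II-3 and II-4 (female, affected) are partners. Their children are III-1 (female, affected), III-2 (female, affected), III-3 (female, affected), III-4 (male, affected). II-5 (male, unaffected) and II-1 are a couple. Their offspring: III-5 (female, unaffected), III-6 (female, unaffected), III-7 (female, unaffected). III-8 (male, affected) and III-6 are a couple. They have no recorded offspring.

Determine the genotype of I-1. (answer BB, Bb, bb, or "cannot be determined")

From phenotype alone, I-1 is BB or Bb.
I-1 is affected so carries B and passed b to II-1 (bb), so I-1 is Bb.

Bb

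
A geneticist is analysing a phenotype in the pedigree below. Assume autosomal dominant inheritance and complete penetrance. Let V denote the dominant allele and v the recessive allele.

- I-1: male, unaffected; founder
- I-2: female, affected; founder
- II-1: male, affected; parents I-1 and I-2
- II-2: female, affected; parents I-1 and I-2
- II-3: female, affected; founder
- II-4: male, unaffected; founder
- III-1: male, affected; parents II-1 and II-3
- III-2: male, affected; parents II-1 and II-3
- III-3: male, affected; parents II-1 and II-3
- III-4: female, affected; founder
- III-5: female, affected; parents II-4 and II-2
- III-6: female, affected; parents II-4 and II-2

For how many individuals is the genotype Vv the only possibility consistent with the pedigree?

Obligate heterozygotes: II-1 is affected so carries V and received v from I-1 (vv), so II-1 is Vv; II-2 is affected so carries V and received v from I-1 (vv), so II-2 is Vv; III-5 is affected so carries V and received v from II-4 (vv), so III-5 is Vv; III-6 is affected so carries V and received v from II-4 (vv), so III-6 is Vv.
Every other individual is either homozygous by phenotype or has at least one consistent homozygous assignment, so the count is 4.

4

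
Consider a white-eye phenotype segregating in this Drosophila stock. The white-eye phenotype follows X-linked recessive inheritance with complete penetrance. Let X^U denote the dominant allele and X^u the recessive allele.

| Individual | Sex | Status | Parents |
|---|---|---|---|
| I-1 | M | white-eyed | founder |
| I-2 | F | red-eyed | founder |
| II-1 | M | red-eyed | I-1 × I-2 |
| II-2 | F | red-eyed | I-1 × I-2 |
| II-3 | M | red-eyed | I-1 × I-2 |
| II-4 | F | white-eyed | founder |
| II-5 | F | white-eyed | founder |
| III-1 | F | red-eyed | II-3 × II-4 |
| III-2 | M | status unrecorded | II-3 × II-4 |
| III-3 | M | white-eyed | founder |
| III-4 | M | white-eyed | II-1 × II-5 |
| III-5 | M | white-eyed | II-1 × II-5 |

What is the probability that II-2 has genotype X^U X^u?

II-2 is red-eyed so carries U and received u from I-1 (X^u Y), so II-2 is X^U X^u, giving P(X^U X^u) = 1.

1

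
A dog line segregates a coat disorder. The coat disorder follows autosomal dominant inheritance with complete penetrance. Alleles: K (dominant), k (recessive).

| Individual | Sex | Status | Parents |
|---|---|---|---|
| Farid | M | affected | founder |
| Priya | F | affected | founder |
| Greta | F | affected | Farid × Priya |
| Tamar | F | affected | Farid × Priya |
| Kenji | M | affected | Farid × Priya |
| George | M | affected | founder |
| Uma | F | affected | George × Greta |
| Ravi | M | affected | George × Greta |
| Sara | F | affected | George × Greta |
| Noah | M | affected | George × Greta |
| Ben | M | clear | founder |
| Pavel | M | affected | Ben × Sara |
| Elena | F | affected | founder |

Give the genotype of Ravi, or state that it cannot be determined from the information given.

cannot be determined

Ravi's phenotype allows KK or Kk, and no parent or child forces a single allele at both positions; consistent genotype assignments exist with Ravi as KK or Kk.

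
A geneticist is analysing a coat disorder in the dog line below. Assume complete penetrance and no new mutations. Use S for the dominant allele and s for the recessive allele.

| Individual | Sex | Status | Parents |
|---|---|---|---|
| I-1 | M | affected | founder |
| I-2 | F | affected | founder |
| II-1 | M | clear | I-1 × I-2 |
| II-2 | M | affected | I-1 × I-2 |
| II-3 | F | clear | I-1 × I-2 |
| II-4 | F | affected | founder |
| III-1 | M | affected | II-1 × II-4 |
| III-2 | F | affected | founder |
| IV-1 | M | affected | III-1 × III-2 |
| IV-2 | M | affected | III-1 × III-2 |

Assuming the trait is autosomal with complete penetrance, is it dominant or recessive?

I-1 and I-2 are both affected yet have a clear child II-1. Under a recessive model two affected parents are homozygous and every child would be affected, so the trait cannot be recessive.

dominant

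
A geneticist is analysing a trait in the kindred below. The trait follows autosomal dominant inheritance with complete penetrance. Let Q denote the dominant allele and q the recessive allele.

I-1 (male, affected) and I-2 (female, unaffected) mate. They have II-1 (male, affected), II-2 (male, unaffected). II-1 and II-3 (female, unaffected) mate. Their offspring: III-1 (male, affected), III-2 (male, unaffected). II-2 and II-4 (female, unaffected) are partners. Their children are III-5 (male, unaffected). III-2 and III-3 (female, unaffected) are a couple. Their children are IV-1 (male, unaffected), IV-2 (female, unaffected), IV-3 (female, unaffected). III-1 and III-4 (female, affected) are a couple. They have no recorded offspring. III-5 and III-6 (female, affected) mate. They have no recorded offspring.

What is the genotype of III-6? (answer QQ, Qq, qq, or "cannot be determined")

cannot be determined

III-6's phenotype allows QQ or Qq, and no parent or child forces a single allele at both positions; consistent genotype assignments exist with III-6 as QQ or Qq.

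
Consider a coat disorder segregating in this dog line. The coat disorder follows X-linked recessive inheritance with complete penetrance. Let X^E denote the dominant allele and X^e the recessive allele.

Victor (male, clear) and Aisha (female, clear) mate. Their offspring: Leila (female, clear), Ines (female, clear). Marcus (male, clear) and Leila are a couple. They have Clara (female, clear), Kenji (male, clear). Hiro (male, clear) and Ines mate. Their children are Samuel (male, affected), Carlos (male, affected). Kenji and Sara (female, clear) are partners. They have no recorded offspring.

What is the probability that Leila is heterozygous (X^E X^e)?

1/3

Victor is clear, so Victor is X^E Y.
Aisha is clear so carries E and passed e to Ines (X^E X^e, whose E came from Victor), so Aisha is X^E X^e.
Their cross gives offspring ratios 1/2 X^E X^E : 1/2 X^E X^e. Conditioning on Leila being clear, P(X^E X^e) = 1/2 / 1 = 1/2 before taking Leila's own offspring into account.
Marcus is clear, so Marcus is X^E Y.
Now use Leila's offspring. Probability of each recorded status — clear son Kenji: 1/2 if Leila is X^E X^e, 1 if X^E X^E. (Clara: equally likely either way, so uninformative.)
Bayes: P(X^E X^e) = 1/2·1/2 / (1/2·1/2 + 1/2·1) = 1/3.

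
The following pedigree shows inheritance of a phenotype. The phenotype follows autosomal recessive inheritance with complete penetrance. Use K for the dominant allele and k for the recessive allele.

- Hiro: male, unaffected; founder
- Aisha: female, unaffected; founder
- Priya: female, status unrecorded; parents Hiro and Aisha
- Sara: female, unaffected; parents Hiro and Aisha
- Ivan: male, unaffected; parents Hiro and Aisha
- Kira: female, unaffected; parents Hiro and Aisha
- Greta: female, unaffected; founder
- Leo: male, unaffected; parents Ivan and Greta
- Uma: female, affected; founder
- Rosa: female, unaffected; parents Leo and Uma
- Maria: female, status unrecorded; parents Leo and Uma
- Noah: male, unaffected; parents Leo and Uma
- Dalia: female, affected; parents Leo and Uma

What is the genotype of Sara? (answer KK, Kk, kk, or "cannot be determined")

cannot be determined

Sara's phenotype allows KK or Kk, and no parent or child forces a single allele at both positions; consistent genotype assignments exist with Sara as KK or Kk.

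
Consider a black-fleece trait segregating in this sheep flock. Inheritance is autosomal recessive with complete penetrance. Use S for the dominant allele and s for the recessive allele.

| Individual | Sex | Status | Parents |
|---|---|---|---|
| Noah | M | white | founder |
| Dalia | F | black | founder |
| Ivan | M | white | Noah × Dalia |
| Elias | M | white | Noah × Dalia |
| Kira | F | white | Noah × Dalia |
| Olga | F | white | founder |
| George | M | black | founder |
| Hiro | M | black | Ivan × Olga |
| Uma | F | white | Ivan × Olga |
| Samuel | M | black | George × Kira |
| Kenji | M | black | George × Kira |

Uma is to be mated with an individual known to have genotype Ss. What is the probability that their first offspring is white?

5/6

Ivan is white so carries S and received s from Dalia (ss), so Ivan is Ss.
Olga is white so carries S and passed s to Hiro (ss), so Olga is Ss.
Uma is a white offspring of Ivan (Ss) × Olga (Ss), whose cross gives 1/4 SS : 1/2 Ss : 1/4 ss; conditioning on being white, Uma is SS with probability 1/3, Ss with probability 2/3.
Summing over parental genotype combinations, P(offspring is white) = 1/3·1 + 2/3·3/4 = 5/6.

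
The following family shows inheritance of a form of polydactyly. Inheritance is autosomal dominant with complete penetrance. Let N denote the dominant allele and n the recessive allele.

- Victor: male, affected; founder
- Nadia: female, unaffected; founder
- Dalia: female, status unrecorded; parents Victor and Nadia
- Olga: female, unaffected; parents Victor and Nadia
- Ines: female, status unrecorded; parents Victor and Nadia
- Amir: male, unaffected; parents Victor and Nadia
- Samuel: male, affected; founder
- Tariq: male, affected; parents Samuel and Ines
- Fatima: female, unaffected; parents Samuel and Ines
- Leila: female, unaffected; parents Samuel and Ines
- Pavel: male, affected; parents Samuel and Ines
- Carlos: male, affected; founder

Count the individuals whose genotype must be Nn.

2

Obligate heterozygotes: Victor is affected so carries N and passed n to Olga (nn), so Victor is Nn; Samuel is affected so carries N and passed n to Fatima (nn), so Samuel is Nn.
Every other individual is either homozygous by phenotype or has at least one consistent homozygous assignment, so the count is 2.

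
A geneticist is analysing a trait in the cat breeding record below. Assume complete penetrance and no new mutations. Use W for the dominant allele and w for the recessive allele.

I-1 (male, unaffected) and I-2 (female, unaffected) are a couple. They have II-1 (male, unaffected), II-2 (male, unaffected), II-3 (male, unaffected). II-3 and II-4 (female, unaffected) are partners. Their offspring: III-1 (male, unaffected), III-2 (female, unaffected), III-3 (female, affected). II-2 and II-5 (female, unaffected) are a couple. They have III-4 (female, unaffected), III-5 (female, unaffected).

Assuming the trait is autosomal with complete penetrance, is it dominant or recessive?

II-3 and II-4 are both unaffected yet have an affected child III-3. Under dominance, an affected child requires at least one affected parent, so the trait cannot be dominant.

recessive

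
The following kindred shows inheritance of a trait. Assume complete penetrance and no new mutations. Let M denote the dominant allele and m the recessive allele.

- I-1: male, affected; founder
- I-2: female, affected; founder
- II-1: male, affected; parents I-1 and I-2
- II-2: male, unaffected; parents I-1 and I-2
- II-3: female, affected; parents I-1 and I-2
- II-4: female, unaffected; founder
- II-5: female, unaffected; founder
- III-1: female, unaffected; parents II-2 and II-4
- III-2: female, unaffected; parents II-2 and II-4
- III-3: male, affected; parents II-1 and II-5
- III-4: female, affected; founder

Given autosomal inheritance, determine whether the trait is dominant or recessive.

I-1 and I-2 are both affected yet have an unaffected child II-2. Under a recessive model two affected parents are homozygous and every child would be affected, so the trait cannot be recessive.

dominant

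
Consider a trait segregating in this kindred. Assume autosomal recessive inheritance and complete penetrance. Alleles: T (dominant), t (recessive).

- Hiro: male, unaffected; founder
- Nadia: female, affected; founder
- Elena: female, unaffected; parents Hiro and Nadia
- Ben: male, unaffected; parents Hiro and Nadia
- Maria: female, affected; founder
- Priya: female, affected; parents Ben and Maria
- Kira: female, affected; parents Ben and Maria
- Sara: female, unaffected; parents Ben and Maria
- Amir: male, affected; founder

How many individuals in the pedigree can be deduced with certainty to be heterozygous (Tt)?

3

Obligate heterozygotes: Elena is unaffected so carries T and received t from Nadia (tt), so Elena is Tt; Ben is unaffected so carries T and received t from Nadia (tt), so Ben is Tt; Sara is unaffected so carries T and received t from Maria (tt), so Sara is Tt.
Every other individual is either homozygous by phenotype or has at least one consistent homozygous assignment, so the count is 3.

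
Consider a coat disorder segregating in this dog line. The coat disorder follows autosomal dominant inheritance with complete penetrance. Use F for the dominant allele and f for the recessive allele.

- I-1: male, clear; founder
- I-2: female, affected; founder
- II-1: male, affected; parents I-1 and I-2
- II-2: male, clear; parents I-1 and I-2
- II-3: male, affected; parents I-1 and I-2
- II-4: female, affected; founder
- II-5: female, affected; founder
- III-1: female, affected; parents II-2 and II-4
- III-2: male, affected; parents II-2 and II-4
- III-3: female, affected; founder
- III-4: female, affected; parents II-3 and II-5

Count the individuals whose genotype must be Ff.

5

Obligate heterozygotes: I-2 is affected so carries F and passed f to II-2 (ff), so I-2 is Ff; II-1 is affected so carries F and received f from I-1 (ff), so II-1 is Ff; II-3 is affected so carries F and received f from I-1 (ff), so II-3 is Ff; III-1 is affected so carries F and received f from II-2 (ff), so III-1 is Ff; III-2 is affected so carries F and received f from II-2 (ff), so III-2 is Ff.
Every other individual is either homozygous by phenotype or has at least one consistent homozygous assignment, so the count is 5.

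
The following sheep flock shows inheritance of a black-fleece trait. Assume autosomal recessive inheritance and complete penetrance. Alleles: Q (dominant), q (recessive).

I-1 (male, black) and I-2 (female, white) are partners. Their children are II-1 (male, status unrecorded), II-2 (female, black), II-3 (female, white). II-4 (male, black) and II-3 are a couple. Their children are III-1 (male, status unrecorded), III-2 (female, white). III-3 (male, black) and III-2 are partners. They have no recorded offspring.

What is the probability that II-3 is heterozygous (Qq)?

II-3 is white so carries Q and received q from I-1 (qq), so II-3 is Qq, giving P(Qq) = 1.

1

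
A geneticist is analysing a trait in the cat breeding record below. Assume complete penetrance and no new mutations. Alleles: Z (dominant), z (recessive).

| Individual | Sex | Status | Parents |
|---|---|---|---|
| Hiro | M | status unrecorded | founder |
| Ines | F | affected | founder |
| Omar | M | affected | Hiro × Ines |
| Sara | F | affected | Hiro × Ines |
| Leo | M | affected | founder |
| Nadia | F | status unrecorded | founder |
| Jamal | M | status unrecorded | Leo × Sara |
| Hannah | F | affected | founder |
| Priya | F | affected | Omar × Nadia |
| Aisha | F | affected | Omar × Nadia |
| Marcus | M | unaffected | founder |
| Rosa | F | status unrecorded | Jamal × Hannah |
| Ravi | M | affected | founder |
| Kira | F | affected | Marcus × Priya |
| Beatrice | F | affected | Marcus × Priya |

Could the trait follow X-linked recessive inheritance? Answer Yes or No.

Under X-linked recessive, Kira (affected, female) cannot arise from Marcus (unaffected) × Priya (affected).

No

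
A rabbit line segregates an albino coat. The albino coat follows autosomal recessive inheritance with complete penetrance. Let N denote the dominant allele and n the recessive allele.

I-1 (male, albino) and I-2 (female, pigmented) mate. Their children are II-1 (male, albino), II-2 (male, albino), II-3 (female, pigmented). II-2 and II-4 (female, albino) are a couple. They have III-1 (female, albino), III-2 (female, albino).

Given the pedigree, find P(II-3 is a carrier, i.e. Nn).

II-3 is pigmented so carries N and received n from I-1 (nn), so II-3 is Nn, giving P(Nn) = 1.

1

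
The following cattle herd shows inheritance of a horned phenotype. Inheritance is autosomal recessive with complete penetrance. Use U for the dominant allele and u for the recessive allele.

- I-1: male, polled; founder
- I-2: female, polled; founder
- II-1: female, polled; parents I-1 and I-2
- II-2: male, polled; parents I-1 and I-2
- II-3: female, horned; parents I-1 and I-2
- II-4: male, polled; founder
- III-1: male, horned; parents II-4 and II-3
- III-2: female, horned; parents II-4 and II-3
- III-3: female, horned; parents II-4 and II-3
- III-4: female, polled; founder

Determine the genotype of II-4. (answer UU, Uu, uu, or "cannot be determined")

Uu

From phenotype alone, II-4 is UU or Uu.
II-4 is polled so carries U and passed u to III-1 (uu), so II-4 is Uu.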